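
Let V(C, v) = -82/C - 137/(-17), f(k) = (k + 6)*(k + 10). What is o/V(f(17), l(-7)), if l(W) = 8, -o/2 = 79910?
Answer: -1687219740/83683 ≈ -20162.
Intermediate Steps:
o = -159820 (o = -2*79910 = -159820)
f(k) = (6 + k)*(10 + k)
V(C, v) = 137/17 - 82/C (V(C, v) = -82/C - 137*(-1/17) = -82/C + 137/17 = 137/17 - 82/C)
o/V(f(17), l(-7)) = -159820/(137/17 - 82/(60 + 17² + 16*17)) = -159820/(137/17 - 82/(60 + 289 + 272)) = -159820/(137/17 - 82/621) = -159820/83683/10557 = -159820*10557/83683 = -1687219740/83683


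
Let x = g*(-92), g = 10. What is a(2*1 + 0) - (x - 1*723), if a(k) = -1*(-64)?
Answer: 1707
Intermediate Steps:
x = -920 (x = 10*(-92) = -920)
a(k) = 64
a(2*1 + 0) - (x - 1*723) = 64 - (-920 - 1*723) = 64 - (-920 - 723) = 64 - 1*(-1643) = 64 + 1643 = 1707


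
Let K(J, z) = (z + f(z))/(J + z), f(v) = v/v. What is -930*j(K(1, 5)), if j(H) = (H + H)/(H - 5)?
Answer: 465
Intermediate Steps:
f(v) = 1
K(J, z) = (1 + z)/(J + z) (K(J, z) = (z + 1)/(J + z) = (1 + z)/(J + z))
j(H) = 2*H/(-5 + H) (j(H) = (2*H)/(-5 + H) = 2*H/(-5 + H))
-930*j(K(1, 5)) = -1860*(1 + 5)/(1 + 5)/(-5 + (1 + 5)/(1 + 5)) = -1860*6/6/(-5 + 6/6) = -1860*(⅙)*6/(-5 + (⅙)*6) = -1860/(-5 + 1) = -1860/(-4) = -1860*(-1)/4 = -930*(-½) = 465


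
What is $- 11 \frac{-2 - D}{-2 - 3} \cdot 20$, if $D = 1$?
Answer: $-132$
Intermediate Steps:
$- 11 \frac{-2 - D}{-2 - 3} \cdot 20 = - 11 \frac{-2 - 1}{-2 - 3} \cdot 20 = - 11 \frac{-2 - 1}{-5} \cdot 20 = - 11 \left(\left(-3\right) \left(- \frac{1}{5}\right)\right) 20 = \left(-11\right) \frac{3}{5} \cdot 20 = \left(- \frac{33}{5}\right) 20 = -132$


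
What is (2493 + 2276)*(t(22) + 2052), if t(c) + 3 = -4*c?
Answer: 9352009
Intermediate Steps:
t(c) = -3 - 4*c
(2493 + 2276)*(t(22) + 2052) = (2493 + 2276)*((-3 - 4*22) + 2052) = 4769*((-3 - 88) + 2052) = 4769*(-91 + 2052) = 4769*1961 = 9352009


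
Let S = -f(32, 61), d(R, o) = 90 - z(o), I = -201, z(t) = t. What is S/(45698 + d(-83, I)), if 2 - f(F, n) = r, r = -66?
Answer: -68/45989 ≈ -0.0014786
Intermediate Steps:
f(F, n) = 68 (f(F, n) = 2 - 1*(-66) = 2 + 66 = 68)
d(R, o) = 90 - o
S = -68 (S = -1*68 = -68)
S/(45698 + d(-83, I)) = -68/(45698 + (90 - 1*(-201))) = -68/(45698 + (90 + 201)) = -68/(45698 + 291) = -68/45989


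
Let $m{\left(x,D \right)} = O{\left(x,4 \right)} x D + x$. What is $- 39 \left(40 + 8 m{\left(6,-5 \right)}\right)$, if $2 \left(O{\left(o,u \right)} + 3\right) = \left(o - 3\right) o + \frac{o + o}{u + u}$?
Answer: $59748$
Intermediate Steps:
$O{\left(o,u \right)} = -3 + \frac{o}{2 u} + \frac{o \left(-3 + o\right)}{2}$ ($O{\left(o,u \right)} = -3 + \frac{\left(o - 3\right) o + \frac{o + o}{u + u}}{2} = -3 + \frac{\left(-3 + o\right) o + \frac{2 o}{2 u}}{2} = -3 + \frac{o \left(-3 + o\right) + 2 o \frac{1}{2 u}}{2} = -3 + \frac{o \left(-3 + o\right) + \frac{o}{u}}{2} = -3 + \frac{\frac{o}{u} + o \left(-3 + o\right)}{2} = -3 + \left(\frac{o}{2 u} + \frac{o \left(-3 + o\right)}{2}\right) = -3 + \frac{o}{2 u} + \frac{o \left(-3 + o\right)}{2}$)
$m{\left(x,D \right)} = x + D x \left(-3 + \frac{x^{2}}{2} - \frac{11 x}{8}\right)$ ($m{\left(x,D \right)} = \frac{x - 4 \left(6 - x^{2} + 3 x\right)}{2 \cdot 4} x D + x = \frac{1}{2} \cdot \frac{1}{4} \left(x - \left(24 - 4 x^{2} + 12 x\right)\right) x D + x = \frac{1}{2} \cdot \frac{1}{4} \left(-24 - 11 x + 4 x^{2}\right) x D + x = \left(-3 + \frac{x^{2}}{2} - \frac{11 x}{8}\right) x D + x = x \left(-3 + \frac{x^{2}}{2} - \frac{11 x}{8}\right) D + x = D x \left(-3 + \frac{x^{2}}{2} - \frac{11 x}{8}\right) + x = x + D x \left(-3 + \frac{x^{2}}{2} - \frac{11 x}{8}\right)$)
$- 39 \left(40 + 8 m{\left(6,-5 \right)}\right) = - 39 \left(40 + 8 \cdot \frac{1}{8} \cdot 6 \left(8 - 5 \left(-24 - 66 + 4 \cdot 6^{2}\right)\right)\right) = - 39 \left(40 + 8 \cdot \frac{1}{8} \cdot 6 \left(8 - 5 \left(-24 - 66 + 4 \cdot 36\right)\right)\right) = - 39 \left(40 + 8 \cdot \frac{1}{8} \cdot 6 \left(8 - 5 \left(-24 - 66 + 144\right)\right)\right) = - 39 \left(40 + 8 \cdot \frac{1}{8} \cdot 6 \left(8 - 270\right)\right) = - 39 \left(40 + 8 \cdot \frac{1}{8} \cdot 6 \left(-262\right)\right) = - 39 \left(40 + 8 \left(- \frac{393}{2}\right)\right) = - 39 \left(40 - 1572\right) = \left(-39\right) \left(-1532\right) = 59748$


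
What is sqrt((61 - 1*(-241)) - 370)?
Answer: 2*I*sqrt(17) ≈ 8.2462*I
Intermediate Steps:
sqrt((61 - 1*(-241)) - 370) = sqrt((61 + 241) - 370) = sqrt(302 - 370) = sqrt(-68) = 2*I*sqrt(17)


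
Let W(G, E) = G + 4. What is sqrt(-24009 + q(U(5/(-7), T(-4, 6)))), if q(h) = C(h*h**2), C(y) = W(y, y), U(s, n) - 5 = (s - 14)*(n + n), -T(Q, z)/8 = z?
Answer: 2*sqrt(1709871064566)/49 ≈ 53372.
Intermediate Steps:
T(Q, z) = -8*z
U(s, n) = 5 + 2*n*(-14 + s) (U(s, n) = 5 + (s - 14)*(n + n) = 5 + (-14 + s)*(2*n) = 5 + 2*n*(-14 + s))
W(G, E) = 4 + G
C(y) = 4 + y
q(h) = 4 + h**3 (q(h) = 4 + h*h**2 = 4 + h**3)
sqrt(-24009 + q(U(5/(-7), T(-4, 6)))) = sqrt(-24009 + (4 + (5 - (-224)*6 + 2*(-8*6)*(5/(-7)))**3)) = sqrt(-24009 + (4 + (5 - 28*(-48) + 2*(-48)*(5*(-1/7)))**3)) = sqrt(-24009 + (4 + (5 + 1344 + 2*(-48)*(-5/7))**3)) = sqrt(-24009 + (4 + (5 + 1344 + 480/7)**3)) = sqrt(-24009 + (4 + (9923/7)**3)) = sqrt(-24009 + (4 + 977077413467/343)) = sqrt(-24009 + 977077414839/343) = sqrt(977069179752/343) = 2*sqrt(1709871064566)/49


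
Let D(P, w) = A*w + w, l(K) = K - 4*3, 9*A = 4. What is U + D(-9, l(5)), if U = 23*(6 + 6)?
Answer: 2393/9 ≈ 265.89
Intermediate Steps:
A = 4/9 (A = (⅑)*4 = 4/9 ≈ 0.44444)
l(K) = -12 + K (l(K) = K - 12 = -12 + K)
D(P, w) = 13*w/9 (D(P, w) = 4*w/9 + w = 13*w/9)
U = 276 (U = 23*12 = 276)
U + D(-9, l(5)) = 276 + 13*(-12 + 5)/9 = 276 + (13/9)*(-7) = 276 - 91/9 = 2393/9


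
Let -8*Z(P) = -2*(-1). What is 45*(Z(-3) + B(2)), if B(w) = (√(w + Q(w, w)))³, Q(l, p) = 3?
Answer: -45/4 + 225*√5 ≈ 491.87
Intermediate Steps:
Z(P) = -¼ (Z(P) = -(-1)*(-1)/4 = -⅛*2 = -¼)
B(w) = (3 + w)^(3/2) (B(w) = (√(w + 3))³ = (√(3 + w))³ = (3 + w)^(3/2))
45*(Z(-3) + B(2)) = 45*(-¼ + (3 + 2)^(3/2)) = 45*(-¼ + 5^(3/2)) = 45*(-¼ + 5*√5) = -45/4 + 225*√5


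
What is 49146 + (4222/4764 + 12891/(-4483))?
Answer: 524784613127/10678506 ≈ 49144.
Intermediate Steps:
49146 + (4222/4764 + 12891/(-4483)) = 49146 + (4222*(1/4764) + 12891*(-1/4483)) = 49146 + (2111/2382 - 12891/4483) = 49146 - 21242749/10678506 = 524784613127/10678506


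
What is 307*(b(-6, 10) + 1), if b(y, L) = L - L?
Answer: 307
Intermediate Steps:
b(y, L) = 0
307*(b(-6, 10) + 1) = 307*(0 + 1) = 307*1 = 307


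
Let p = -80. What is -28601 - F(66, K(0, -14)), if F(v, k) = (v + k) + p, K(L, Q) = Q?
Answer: -28573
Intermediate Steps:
F(v, k) = -80 + k + v (F(v, k) = (v + k) - 80 = (k + v) - 80 = -80 + k + v)
-28601 - F(66, K(0, -14)) = -28601 - (-80 - 14 + 66) = -28601 - 1*(-28) = -28601 + 28 = -28573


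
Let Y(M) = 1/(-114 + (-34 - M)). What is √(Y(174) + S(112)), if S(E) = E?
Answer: 3*√1290254/322 ≈ 10.583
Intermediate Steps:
Y(M) = 1/(-148 - M)
√(Y(174) + S(112)) = √(-1/(148 + 174) + 112) = √(-1/322 + 112) = √(36063/322) = 3*√1290254/322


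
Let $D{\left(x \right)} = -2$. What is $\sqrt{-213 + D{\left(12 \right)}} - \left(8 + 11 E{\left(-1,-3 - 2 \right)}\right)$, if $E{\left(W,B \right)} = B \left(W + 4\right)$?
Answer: $157 + i \sqrt{215} \approx 157.0 + 14.663 i$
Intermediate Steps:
$E{\left(W,B \right)} = B \left(4 + W\right)$
$\sqrt{-213 + D{\left(12 \right)}} - \left(8 + 11 E{\left(-1,-3 - 2 \right)}\right) = \sqrt{-213 - 2} - \left(8 + 11 \left(-3 - 2\right) \left(4 - 1\right)\right) = \sqrt{-215} - \left(8 + 11 \left(\left(-5\right) 3\right)\right) = i \sqrt{215} - \left(8 + 11 \left(-15\right)\right) = i \sqrt{215} - \left(8 - 165\right) = i \sqrt{215} - -157 = i \sqrt{215} + 157 = 157 + i \sqrt{215}$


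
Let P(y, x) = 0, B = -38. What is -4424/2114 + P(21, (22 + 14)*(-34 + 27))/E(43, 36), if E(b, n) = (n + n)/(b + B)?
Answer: -316/151 ≈ -2.0927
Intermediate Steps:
E(b, n) = 2*n/(-38 + b) (E(b, n) = (n + n)/(b - 38) = (2*n)/(-38 + b) = 2*n/(-38 + b))
-4424/2114 + P(21, (22 + 14)*(-34 + 27))/E(43, 36) = -4424/2114 + 0/((2*36/(-38 + 43))) = -4424*1/2114 + 0/((2*36/5)) = -316/151 + 0/((2*36*(⅕))) = -316/151 + 0/(72/5) = -316/151 + 0*(5/72) = -316/151 + 0 = -316/151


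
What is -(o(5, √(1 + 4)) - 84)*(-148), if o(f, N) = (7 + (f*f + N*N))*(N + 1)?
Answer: -6956 + 5476*√5 ≈ 5288.7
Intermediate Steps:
o(f, N) = (1 + N)*(7 + N² + f²) (o(f, N) = (7 + (f² + N²))*(1 + N) = (7 + (N² + f²))*(1 + N) = (7 + N² + f²)*(1 + N) = (1 + N)*(7 + N² + f²))
-(o(5, √(1 + 4)) - 84)*(-148) = -((7 + (√(1 + 4))² + (√(1 + 4))³ + 5² + 7*√(1 + 4) + √(1 + 4)*5²) - 84)*(-148) = -((7 + (√5)² + (√5)³ + 25 + 7*√5 + √5*25) - 84)*(-148) = -((7 + 5 + 5*√5 + 25 + 7*√5 + 25*√5) - 84)*(-148) = -((37 + 37*√5) - 84)*(-148) = -(-47 + 37*√5)*(-148) = -(6956 - 5476*√5) = -6956 + 5476*√5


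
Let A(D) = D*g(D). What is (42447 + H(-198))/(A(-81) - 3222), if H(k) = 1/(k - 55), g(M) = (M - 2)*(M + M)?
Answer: -5369545/138182022 ≈ -0.038858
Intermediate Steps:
g(M) = 2*M*(-2 + M) (g(M) = (-2 + M)*(2*M) = 2*M*(-2 + M))
H(k) = 1/(-55 + k)
A(D) = 2*D²*(-2 + D) (A(D) = D*(2*D*(-2 + D)) = 2*D²*(-2 + D))
(42447 + H(-198))/(A(-81) - 3222) = (42447 + 1/(-55 - 198))/(2*(-81)²*(-2 - 81) - 3222) = (42447 + 1/(-253))/(2*6561*(-83) - 3222) = (42447 - 1/253)/(-1089126 - 3222) = (10739090/253)/(-1092348) = (10739090/253)*(-1/1092348) = -5369545/138182022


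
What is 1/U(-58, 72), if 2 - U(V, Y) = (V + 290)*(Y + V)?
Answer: -1/3246 ≈ -0.00030807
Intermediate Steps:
U(V, Y) = 2 - (290 + V)*(V + Y) (U(V, Y) = 2 - (V + 290)*(Y + V) = 2 - (290 + V)*(V + Y))
1/U(-58, 72) = 1/(2 - 1*(-58)**2 - 290*(-58) - 290*72 - 1*(-58)*72) = 1/(2 - 1*3364 + 16820 - 20880 + 4176) = 1/(2 - 3364 + 16820 - 20880 + 4176) = 1/(-3246) = -1/3246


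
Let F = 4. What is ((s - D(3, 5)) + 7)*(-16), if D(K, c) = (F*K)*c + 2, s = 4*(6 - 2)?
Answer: 624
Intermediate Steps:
s = 16 (s = 4*4 = 16)
D(K, c) = 2 + 4*K*c (D(K, c) = (4*K)*c + 2 = 4*K*c + 2 = 2 + 4*K*c)
((s - D(3, 5)) + 7)*(-16) = ((16 - (2 + 4*3*5)) + 7)*(-16) = ((16 - (2 + 60)) + 7)*(-16) = ((16 - 1*62) + 7)*(-16) = ((16 - 62) + 7)*(-16) = (-46 + 7)*(-16) = -39*(-16) = 624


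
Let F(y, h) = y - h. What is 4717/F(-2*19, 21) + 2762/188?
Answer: -361919/5546 ≈ -65.258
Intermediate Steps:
4717/F(-2*19, 21) + 2762/188 = 4717/(-2*19 - 1*21) + 2762/188 = 4717/(-38 - 21) + 2762*(1/188) = 4717/(-59) + 1381/94 = 4717*(-1/59) + 1381/94 = -4717/59 + 1381/94 = -361919/5546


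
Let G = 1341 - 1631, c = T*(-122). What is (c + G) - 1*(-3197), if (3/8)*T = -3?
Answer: 3883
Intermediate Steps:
T = -8 (T = (8/3)*(-3) = -8)
c = 976 (c = -8*(-122) = 976)
G = -290
(c + G) - 1*(-3197) = (976 - 290) - 1*(-3197) = 686 + 3197 = 3883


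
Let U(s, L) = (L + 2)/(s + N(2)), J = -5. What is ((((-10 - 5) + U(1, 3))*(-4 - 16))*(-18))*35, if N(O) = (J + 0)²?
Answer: -2425500/13 ≈ -1.8658e+5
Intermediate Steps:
N(O) = 25 (N(O) = (-5 + 0)² = (-5)² = 25)
U(s, L) = (2 + L)/(25 + s) (U(s, L) = (L + 2)/(s + 25) = (2 + L)/(25 + s))
((((-10 - 5) + U(1, 3))*(-4 - 16))*(-18))*35 = ((((-10 - 5) + (2 + 3)/(25 + 1))*(-4 - 16))*(-18))*35 = (((-15 + 5/26)*(-20))*(-18))*35 = (-385/26*(-20)*(-18))*35 = ((3850/13)*(-18))*35 = -69300/13*35 = -2425500/13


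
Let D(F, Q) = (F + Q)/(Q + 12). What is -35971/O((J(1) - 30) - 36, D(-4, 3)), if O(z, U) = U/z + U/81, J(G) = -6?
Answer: -349638120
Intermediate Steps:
D(F, Q) = (F + Q)/(12 + Q)
O(z, U) = U/81 + U/z (O(z, U) = U/z + U*(1/81) = U/z + U/81 = U/81 + U/z)
-35971/O((J(1) - 30) - 36, D(-4, 3)) = -35971/(((-4 + 3)/(12 + 3))/81 + ((-4 + 3)/(12 + 3))/((-6 - 30) - 36)) = -35971/((-1/15)/81 + (-1/15)/(-36 - 36)) = -35971/(((1/15)*(-1))/81 + ((1/15)*(-1))/(-72)) = -35971/((1/81)*(-1/15) - 1/15*(-1/72)) = -35971/(-1/1215 + 1/1080) = -35971/1/9720 = -35971*9720 = -349638120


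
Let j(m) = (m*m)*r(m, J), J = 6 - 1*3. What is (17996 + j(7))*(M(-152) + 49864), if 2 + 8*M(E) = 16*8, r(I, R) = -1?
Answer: 3580767493/4 ≈ 8.9519e+8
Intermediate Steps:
J = 3 (J = 6 - 3 = 3)
j(m) = -m² (j(m) = (m*m)*(-1) = m²*(-1) = -m²)
M(E) = 63/4 (M(E) = -¼ + (16*8)/8 = -¼ + (⅛)*128 = -¼ + 16 = 63/4)
(17996 + j(7))*(M(-152) + 49864) = (17996 - 1*7²)*(63/4 + 49864) = (17996 - 1*49)*(199519/4) = (17996 - 49)*(199519/4) = 17947*(199519/4) = 3580767493/4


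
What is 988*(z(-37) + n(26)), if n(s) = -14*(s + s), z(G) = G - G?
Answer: -719264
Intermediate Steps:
z(G) = 0
n(s) = -28*s
988*(z(-37) + n(26)) = 988*(0 - 28*26) = 988*(0 - 728) = 988*(-728) = -719264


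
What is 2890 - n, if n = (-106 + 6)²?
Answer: -7110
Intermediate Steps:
n = 10000 (n = (-100)² = 10000)
2890 - n = 2890 - 1*10000 = 2890 - 10000 = -7110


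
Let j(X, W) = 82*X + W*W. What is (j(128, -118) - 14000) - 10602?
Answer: -182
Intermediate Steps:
j(X, W) = W² + 82*X (j(X, W) = 82*X + W² = W² + 82*X)
(j(128, -118) - 14000) - 10602 = (((-118)² + 82*128) - 14000) - 10602 = ((13924 + 10496) - 14000) - 10602 = (24420 - 14000) - 10602 = 10420 - 10602 = -182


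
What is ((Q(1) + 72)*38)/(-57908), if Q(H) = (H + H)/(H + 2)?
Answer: -2071/43431 ≈ -0.047685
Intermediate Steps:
Q(H) = 2*H/(2 + H) (Q(H) = (2*H)/(2 + H) = 2*H/(2 + H))
((Q(1) + 72)*38)/(-57908) = ((2*1/(2 + 1) + 72)*38)/(-57908) = ((2*1/3 + 72)*38)*(-1/57908) = ((2*1*(⅓) + 72)*38)*(-1/57908) = ((⅔ + 72)*38)*(-1/57908) = ((218/3)*38)*(-1/57908) = (8284/3)*(-1/57908) = -2071/43431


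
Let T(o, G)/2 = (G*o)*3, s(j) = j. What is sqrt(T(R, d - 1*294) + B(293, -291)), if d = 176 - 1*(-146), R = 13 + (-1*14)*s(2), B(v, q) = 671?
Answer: 43*I ≈ 43.0*I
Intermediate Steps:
R = -15 (R = 13 - 1*14*2 = 13 - 14*2 = 13 - 28 = -15)
d = 322 (d = 176 + 146 = 322)
T(o, G) = 6*G*o (T(o, G) = 2*((G*o)*3) = 2*(3*G*o) = 6*G*o)
sqrt(T(R, d - 1*294) + B(293, -291)) = sqrt(6*(322 - 1*294)*(-15) + 671) = sqrt(6*(322 - 294)*(-15) + 671) = sqrt(6*28*(-15) + 671) = sqrt(-2520 + 671) = sqrt(-1849) = 43*I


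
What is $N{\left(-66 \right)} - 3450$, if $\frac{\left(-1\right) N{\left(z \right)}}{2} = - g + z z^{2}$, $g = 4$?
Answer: $571550$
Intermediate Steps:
$N{\left(z \right)} = 8 - 2 z^{3}$ ($N{\left(z \right)} = - 2 \left(\left(-1\right) 4 + z z^{2}\right) = - 2 \left(-4 + z^{3}\right) = 8 - 2 z^{3}$)
$N{\left(-66 \right)} - 3450 = \left(8 - 2 \left(-66\right)^{3}\right) - 3450 = \left(8 - -574992\right) - 3450 = \left(8 + 574992\right) - 3450 = 575000 - 3450 = 571550$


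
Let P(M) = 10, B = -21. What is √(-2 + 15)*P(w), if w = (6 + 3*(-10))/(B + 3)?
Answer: 10*√13 ≈ 36.056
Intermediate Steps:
w = 4/3 (w = (6 + 3*(-10))/(-21 + 3) = (6 - 30)/(-18) = -24*(-1/18) = 4/3 ≈ 1.3333)
√(-2 + 15)*P(w) = √(-2 + 15)*10 = √13*10 = 10*√13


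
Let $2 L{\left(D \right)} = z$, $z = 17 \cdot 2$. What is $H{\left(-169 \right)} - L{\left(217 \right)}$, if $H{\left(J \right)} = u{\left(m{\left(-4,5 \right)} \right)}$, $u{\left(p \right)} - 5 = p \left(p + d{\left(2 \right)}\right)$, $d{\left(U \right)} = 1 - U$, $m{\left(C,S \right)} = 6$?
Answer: $18$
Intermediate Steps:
$z = 34$
$u{\left(p \right)} = 5 + p \left(-1 + p\right)$ ($u{\left(p \right)} = 5 + p \left(p + \left(1 - 2\right)\right) = 5 + p \left(p - 1\right) = 5 + p \left(-1 + p\right)$)
$L{\left(D \right)} = 17$ ($L{\left(D \right)} = \frac{1}{2} \cdot 34 = 17$)
$H{\left(J \right)} = 35$ ($H{\left(J \right)} = 5 + 6^{2} - 6 = 5 + 36 - 6 = 35$)
$H{\left(-169 \right)} - L{\left(217 \right)} = 35 - 17 = 18$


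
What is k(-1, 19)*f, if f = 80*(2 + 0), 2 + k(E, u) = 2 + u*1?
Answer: 3040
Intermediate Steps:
k(E, u) = u (k(E, u) = -2 + (2 + u*1) = -2 + (2 + u) = u)
f = 160 (f = 80*2 = 160)
k(-1, 19)*f = 19*160 = 3040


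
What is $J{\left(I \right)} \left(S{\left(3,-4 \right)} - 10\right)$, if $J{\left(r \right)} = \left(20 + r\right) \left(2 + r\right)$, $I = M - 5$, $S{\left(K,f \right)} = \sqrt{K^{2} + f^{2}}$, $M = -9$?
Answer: $360$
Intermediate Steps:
$I = -14$ ($I = -9 - 5 = -14$)
$J{\left(r \right)} = \left(2 + r\right) \left(20 + r\right)$
$J{\left(I \right)} \left(S{\left(3,-4 \right)} - 10\right) = \left(40 + \left(-14\right)^{2} + 22 \left(-14\right)\right) \left(\sqrt{3^{2} + \left(-4\right)^{2}} - 10\right) = \left(40 + 196 - 308\right) \left(\sqrt{9 + 16} - 10\right) = - 72 \left(\sqrt{25} - 10\right) = - 72 \left(5 - 10\right) = \left(-72\right) \left(-5\right) = 360$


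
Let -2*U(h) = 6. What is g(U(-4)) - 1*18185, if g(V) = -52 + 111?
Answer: -18126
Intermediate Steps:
U(h) = -3 (U(h) = -½*6 = -3)
g(V) = 59
g(U(-4)) - 1*18185 = 59 - 1*18185 = 59 - 18185 = -18126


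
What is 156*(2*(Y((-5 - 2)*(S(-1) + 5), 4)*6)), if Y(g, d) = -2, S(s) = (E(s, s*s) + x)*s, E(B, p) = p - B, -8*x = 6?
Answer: -3744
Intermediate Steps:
x = -3/4 (x = -1/8*6 = -3/4 ≈ -0.75000)
S(s) = s*(-3/4 + s**2 - s) (S(s) = ((s*s - s) - 3/4)*s = ((s**2 - s) - 3/4)*s = (-3/4 + s**2 - s)*s = s*(-3/4 + s**2 - s))
156*(2*(Y((-5 - 2)*(S(-1) + 5), 4)*6)) = 156*(2*(-2*6)) = 156*(2*(-12)) = 156*(-24) = -3744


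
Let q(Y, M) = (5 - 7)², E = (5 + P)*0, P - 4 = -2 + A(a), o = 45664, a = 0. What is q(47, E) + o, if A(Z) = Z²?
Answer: 45668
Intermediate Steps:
P = 2 (P = 4 + (-2 + 0²) = 4 + (-2 + 0) = 4 - 2 = 2)
E = 0 (E = (5 + 2)*0 = 7*0 = 0)
q(Y, M) = 4 (q(Y, M) = (-2)² = 4)
q(47, E) + o = 4 + 45664 = 45668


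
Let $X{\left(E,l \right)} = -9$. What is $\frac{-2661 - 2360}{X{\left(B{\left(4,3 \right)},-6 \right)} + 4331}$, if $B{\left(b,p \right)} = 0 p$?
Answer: $- \frac{5021}{4322} \approx -1.1617$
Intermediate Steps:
$B{\left(b,p \right)} = 0$
$\frac{-2661 - 2360}{X{\left(B{\left(4,3 \right)},-6 \right)} + 4331} = \frac{-2661 - 2360}{-9 + 4331} = - \frac{5021}{4322}$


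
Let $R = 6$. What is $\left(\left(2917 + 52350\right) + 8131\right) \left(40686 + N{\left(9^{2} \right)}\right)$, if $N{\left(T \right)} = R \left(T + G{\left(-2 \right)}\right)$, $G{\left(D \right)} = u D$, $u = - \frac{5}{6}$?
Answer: $2610856436$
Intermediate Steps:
$u = - \frac{5}{6}$ ($u = \left(-5\right) \frac{1}{6} = - \frac{5}{6} \approx -0.83333$)
$G{\left(D \right)} = - \frac{5 D}{6}$
$N{\left(T \right)} = 10 + 6 T$ ($N{\left(T \right)} = 6 \left(T - - \frac{5}{3}\right) = 6 \left(T + \frac{5}{3}\right) = 6 \left(\frac{5}{3} + T\right) = 10 + 6 T$)
$\left(\left(2917 + 52350\right) + 8131\right) \left(40686 + N{\left(9^{2} \right)}\right) = \left(\left(2917 + 52350\right) + 8131\right) \left(40686 + \left(10 + 6 \cdot 9^{2}\right)\right) = \left(55267 + 8131\right) \left(40686 + \left(10 + 6 \cdot 81\right)\right) = 63398 \left(40686 + \left(10 + 486\right)\right) = 63398 \left(40686 + 496\right) = 63398 \cdot 41182 = 2610856436$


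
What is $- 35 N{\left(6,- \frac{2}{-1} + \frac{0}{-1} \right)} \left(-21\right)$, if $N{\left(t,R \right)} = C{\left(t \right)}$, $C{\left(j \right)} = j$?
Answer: $4410$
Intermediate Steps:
$N{\left(t,R \right)} = t$
$- 35 N{\left(6,- \frac{2}{-1} + \frac{0}{-1} \right)} \left(-21\right) = \left(-35\right) 6 \left(-21\right) = \left(-210\right) \left(-21\right) = 4410$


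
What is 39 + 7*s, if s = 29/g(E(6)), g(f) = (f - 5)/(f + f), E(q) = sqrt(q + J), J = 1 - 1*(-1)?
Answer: -2585/17 - 4060*sqrt(2)/17 ≈ -489.81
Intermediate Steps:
J = 2 (J = 1 + 1 = 2)
E(q) = sqrt(2 + q) (E(q) = sqrt(q + 2) = sqrt(2 + q))
g(f) = (-5 + f)/(2*f) (g(f) = (-5 + f)/((2*f)) = (-5 + f)*(1/(2*f)) = (-5 + f)/(2*f))
s = 116*sqrt(2)/(-5 + 2*sqrt(2)) (s = 29/(((-5 + sqrt(2 + 6))/(2*(sqrt(2 + 6))))) = 29/(((-5 + sqrt(8))/(2*(sqrt(8))))) = 29/(((-5 + 2*sqrt(2))/(2*((2*sqrt(2)))))) = 29/(((sqrt(2)/4)*(-5 + 2*sqrt(2))/2)) = 29/((sqrt(2)*(-5 + 2*sqrt(2))/8)) = 29*(4*sqrt(2)/(-5 + 2*sqrt(2))) = 116*sqrt(2)/(-5 + 2*sqrt(2)) ≈ -75.544)
39 + 7*s = 39 + 7*(-464/17 - 580*sqrt(2)/17) = 39 + (-3248/17 - 4060*sqrt(2)/17) = -2585/17 - 4060*sqrt(2)/17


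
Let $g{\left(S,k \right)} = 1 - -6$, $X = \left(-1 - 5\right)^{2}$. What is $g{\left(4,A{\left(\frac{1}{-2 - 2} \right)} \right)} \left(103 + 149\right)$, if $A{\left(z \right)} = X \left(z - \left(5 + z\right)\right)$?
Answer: $1764$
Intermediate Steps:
$X = 36$ ($X = \left(-6\right)^{2} = 36$)
$A{\left(z \right)} = -180$ ($A{\left(z \right)} = 36 \left(z - \left(5 + z\right)\right) = 36 \left(-5\right) = -180$)
$g{\left(S,k \right)} = 7$ ($g{\left(S,k \right)} = 1 + 6 = 7$)
$g{\left(4,A{\left(\frac{1}{-2 - 2} \right)} \right)} \left(103 + 149\right) = 7 \left(103 + 149\right) = 7 \cdot 252 = 1764$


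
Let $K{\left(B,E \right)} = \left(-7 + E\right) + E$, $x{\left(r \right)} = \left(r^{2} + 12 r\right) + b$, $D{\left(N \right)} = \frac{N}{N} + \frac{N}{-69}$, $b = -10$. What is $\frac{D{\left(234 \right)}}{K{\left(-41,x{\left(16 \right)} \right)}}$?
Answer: $- \frac{5}{1817} \approx -0.0027518$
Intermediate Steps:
$D{\left(N \right)} = 1 - \frac{N}{69}$ ($D{\left(N \right)} = 1 + N \left(- \frac{1}{69}\right) = 1 - \frac{N}{69}$)
$x{\left(r \right)} = -10 + r^{2} + 12 r$ ($x{\left(r \right)} = \left(r^{2} + 12 r\right) - 10 = -10 + r^{2} + 12 r$)
$K{\left(B,E \right)} = -7 + 2 E$
$\frac{D{\left(234 \right)}}{K{\left(-41,x{\left(16 \right)} \right)}} = \frac{1 - \frac{78}{23}}{-7 + 2 \left(-10 + 16^{2} + 12 \cdot 16\right)} = \frac{1 - \frac{78}{23}}{-7 + 2 \left(-10 + 256 + 192\right)} = - \frac{55}{23 \left(-7 + 2 \cdot 438\right)} = - \frac{55}{23 \left(-7 + 876\right)} = - \frac{55}{23 \cdot 869} = \left(- \frac{55}{23}\right) \frac{1}{869} = - \frac{5}{1817}$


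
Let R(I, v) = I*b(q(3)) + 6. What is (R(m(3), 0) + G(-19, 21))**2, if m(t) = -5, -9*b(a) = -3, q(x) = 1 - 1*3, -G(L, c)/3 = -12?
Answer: 14641/9 ≈ 1626.8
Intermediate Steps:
G(L, c) = 36 (G(L, c) = -3*(-12) = 36)
q(x) = -2 (q(x) = 1 - 3 = -2)
b(a) = 1/3 (b(a) = -1/9*(-3) = 1/3)
R(I, v) = 6 + I/3 (R(I, v) = I*(1/3) + 6 = I/3 + 6 = 6 + I/3)
(R(m(3), 0) + G(-19, 21))**2 = ((6 + (1/3)*(-5)) + 36)**2 = ((6 - 5/3) + 36)**2 = (13/3 + 36)**2 = (121/3)**2 = 14641/9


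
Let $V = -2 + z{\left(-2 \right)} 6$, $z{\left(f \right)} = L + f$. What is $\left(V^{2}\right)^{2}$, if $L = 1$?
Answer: $4096$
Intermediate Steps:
$z{\left(f \right)} = 1 + f$
$V = -8$ ($V = -2 + \left(1 - 2\right) 6 = -2 - 6 = -8$)
$\left(V^{2}\right)^{2} = \left(\left(-8\right)^{2}\right)^{2} = 64^{2} = 4096$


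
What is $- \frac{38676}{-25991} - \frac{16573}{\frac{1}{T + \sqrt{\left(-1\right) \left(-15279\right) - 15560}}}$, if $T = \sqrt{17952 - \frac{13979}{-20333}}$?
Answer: $\frac{38676}{25991} - \frac{16573 \sqrt{7422195554335}}{20333} - 16573 i \sqrt{281} \approx -2.2206 \cdot 10^{6} - 2.7781 \cdot 10^{5} i$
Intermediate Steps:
$T = \frac{\sqrt{7422195554335}}{20333}$ ($T = \sqrt{17952 - - \frac{13979}{20333}} = \sqrt{17952 + \frac{13979}{20333}} = \sqrt{\frac{365031995}{20333}} = \frac{\sqrt{7422195554335}}{20333} \approx 133.99$)
$- \frac{38676}{-25991} - \frac{16573}{\frac{1}{T + \sqrt{\left(-1\right) \left(-15279\right) - 15560}}} = - \frac{38676}{-25991} - \frac{16573}{\frac{1}{\frac{\sqrt{7422195554335}}{20333} + \sqrt{\left(-1\right) \left(-15279\right) - 15560}}} = \left(-38676\right) \left(- \frac{1}{25991}\right) - \frac{16573}{\frac{1}{\frac{\sqrt{7422195554335}}{20333} + \sqrt{15279 - 15560}}} = \frac{38676}{25991} - \frac{16573}{\frac{1}{\frac{\sqrt{7422195554335}}{20333} + \sqrt{-281}}} = \frac{38676}{25991} - \frac{16573}{\frac{1}{\frac{\sqrt{7422195554335}}{20333} + i \sqrt{281}}} = \frac{38676}{25991} - 16573 \left(\frac{\sqrt{7422195554335}}{20333} + i \sqrt{281}\right) = \frac{38676}{25991} - \left(\frac{16573 \sqrt{7422195554335}}{20333} + 16573 i \sqrt{281}\right) = \frac{38676}{25991} - \frac{16573 \sqrt{7422195554335}}{20333} - 16573 i \sqrt{281}$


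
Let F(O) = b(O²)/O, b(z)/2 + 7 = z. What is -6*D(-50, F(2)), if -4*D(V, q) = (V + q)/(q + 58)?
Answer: -159/110 ≈ -1.4455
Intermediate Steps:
b(z) = -14 + 2*z
F(O) = (-14 + 2*O²)/O
D(V, q) = -(V + q)/(4*(58 + q)) (D(V, q) = -(V + q)/(4*(q + 58)) = -(V + q)/(4*(58 + q)))
-6*D(-50, F(2)) = -3*(-1*(-50) - (-14/2 + 2*2))/(2*(58 + (-14/2 + 2*2))) = -3*(50 - (-14*½ + 4))/(2*(58 + (-14*½ + 4))) = -3*(50 - (-7 + 4))/(2*(58 + (-7 + 4))) = -3*(50 - 1*(-3))/(2*(58 - 3)) = -3*(50 + 3)/(2*55) = -3*53/(2*55) = -6*53/220 = -159/110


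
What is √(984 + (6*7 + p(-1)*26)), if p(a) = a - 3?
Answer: √922 ≈ 30.364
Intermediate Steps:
p(a) = -3 + a
√(984 + (6*7 + p(-1)*26)) = √(984 + (6*7 + (-3 - 1)*26)) = √(984 + (42 - 4*26)) = √(984 + (42 - 104)) = √(984 - 62) = √922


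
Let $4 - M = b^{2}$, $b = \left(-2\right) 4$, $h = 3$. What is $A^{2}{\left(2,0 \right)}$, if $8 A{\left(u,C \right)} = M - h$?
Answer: $\frac{3969}{64} \approx 62.016$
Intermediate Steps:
$b = -8$
$M = -60$ ($M = 4 - \left(-8\right)^{2} = 4 - 64 = -60$)
$A{\left(u,C \right)} = - \frac{63}{8}$ ($A{\left(u,C \right)} = \frac{-60 - 3}{8} = \frac{1}{8} \left(-63\right) = - \frac{63}{8}$)
$A^{2}{\left(2,0 \right)} = \left(- \frac{63}{8}\right)^{2} = \frac{3969}{64}$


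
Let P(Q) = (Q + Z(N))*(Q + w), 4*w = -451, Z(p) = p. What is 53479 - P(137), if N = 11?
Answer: 49890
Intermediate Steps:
w = -451/4 (w = (1/4)*(-451) = -451/4 ≈ -112.75)
P(Q) = (11 + Q)*(-451/4 + Q) (P(Q) = (Q + 11)*(Q - 451/4) = (11 + Q)*(-451/4 + Q))
53479 - P(137) = 53479 - (-4961/4 + 137**2 - 407/4*137) = 53479 - (-4961/4 + 18769 - 55759/4) = 53479 - 1*3589 = 53479 - 3589 = 49890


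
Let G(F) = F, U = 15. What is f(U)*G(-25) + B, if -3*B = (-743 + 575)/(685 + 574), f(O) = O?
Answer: -472069/1259 ≈ -374.96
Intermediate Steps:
B = 56/1259 (B = -(-743 + 575)/(3*(685 + 574)) = -(-56)/1259 = -⅓*(-168/1259) = 56/1259 ≈ 0.044480)
f(U)*G(-25) + B = 15*(-25) + 56/1259 = -375 + 56/1259 = -472069/1259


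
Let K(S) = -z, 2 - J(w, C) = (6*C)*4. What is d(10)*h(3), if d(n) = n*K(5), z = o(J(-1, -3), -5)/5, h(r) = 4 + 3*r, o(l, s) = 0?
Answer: 0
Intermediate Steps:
J(w, C) = 2 - 24*C (J(w, C) = 2 - 6*C*4 = 2 - 24*C)
z = 0 (z = 0/5 = 0*(1/5) = 0)
K(S) = 0 (K(S) = -1*0 = 0)
d(n) = 0 (d(n) = n*0 = 0)
d(10)*h(3) = 0*(4 + 3*3) = 0*(4 + 9) = 0*13 = 0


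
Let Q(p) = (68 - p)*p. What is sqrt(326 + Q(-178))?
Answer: I*sqrt(43462) ≈ 208.48*I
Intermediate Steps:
Q(p) = p*(68 - p)
sqrt(326 + Q(-178)) = sqrt(326 - 178*(68 - 1*(-178))) = sqrt(326 - 178*(68 + 178)) = sqrt(326 - 178*246) = sqrt(326 - 43788) = sqrt(-43462) = I*sqrt(43462)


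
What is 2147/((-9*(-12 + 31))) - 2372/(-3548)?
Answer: -94894/7983 ≈ -11.887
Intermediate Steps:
2147/((-9*(-12 + 31))) - 2372/(-3548) = 2147/((-9*19)) - 2372*(-1/3548) = 2147/(-171) + 593/887 = 2147*(-1/171) + 593/887 = -113/9 + 593/887 = -94894/7983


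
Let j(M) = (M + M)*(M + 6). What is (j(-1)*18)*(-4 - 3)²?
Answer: -8820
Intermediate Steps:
j(M) = 2*M*(6 + M) (j(M) = (2*M)*(6 + M) = 2*M*(6 + M))
(j(-1)*18)*(-4 - 3)² = ((2*(-1)*(6 - 1))*18)*(-4 - 3)² = ((2*(-1)*5)*18)*(-7)² = -10*18*49 = -180*49 = -8820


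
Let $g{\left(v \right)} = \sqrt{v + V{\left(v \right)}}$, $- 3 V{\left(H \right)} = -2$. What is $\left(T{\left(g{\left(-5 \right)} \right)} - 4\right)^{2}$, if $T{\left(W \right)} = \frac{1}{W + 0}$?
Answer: $\frac{\left(52 + i \sqrt{39}\right)^{2}}{169} \approx 15.769 + 3.8431 i$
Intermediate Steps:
$V{\left(H \right)} = \frac{2}{3}$ ($V{\left(H \right)} = \left(- \frac{1}{3}\right) \left(-2\right) = \frac{2}{3}$)
$g{\left(v \right)} = \sqrt{\frac{2}{3} + v}$ ($g{\left(v \right)} = \sqrt{v + \frac{2}{3}} = \sqrt{\frac{2}{3} + v}$)
$T{\left(W \right)} = \frac{1}{W}$
$\left(T{\left(g{\left(-5 \right)} \right)} - 4\right)^{2} = \left(\frac{1}{\frac{1}{3} \sqrt{6 + 9 \left(-5\right)}} - 4\right)^{2} = \left(\frac{1}{\frac{1}{3} \sqrt{6 - 45}} - 4\right)^{2} = \left(\frac{1}{\frac{1}{3} \sqrt{-39}} - 4\right)^{2} = \left(\frac{1}{\frac{1}{3} i \sqrt{39}} - 4\right)^{2} = \left(- \frac{i \sqrt{39}}{13} - 4\right)^{2} = \left(-4 - \frac{i \sqrt{39}}{13}\right)^{2}$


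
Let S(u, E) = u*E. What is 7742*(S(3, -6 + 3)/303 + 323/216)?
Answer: 123775225/10908 ≈ 11347.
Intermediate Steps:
S(u, E) = E*u
7742*(S(3, -6 + 3)/303 + 323/216) = 7742*(((-6 + 3)*3)/303 + 323/216) = 7742*(-3*3*(1/303) + 323*(1/216)) = 7742*(-9*1/303 + 323/216) = 7742*(-3/101 + 323/216) = 7742*(31975/21816) = 123775225/10908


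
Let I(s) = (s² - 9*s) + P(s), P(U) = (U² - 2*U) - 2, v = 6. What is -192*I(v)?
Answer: -768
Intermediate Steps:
P(U) = -2 + U² - 2*U
I(s) = -2 - 11*s + 2*s² (I(s) = (s² - 9*s) + (-2 + s² - 2*s) = -2 - 11*s + 2*s²)
-192*I(v) = -192*(-2 - 11*6 + 2*6²) = -192*(-2 - 66 + 2*36) = -192*(-2 - 66 + 72) = -192*4 = -768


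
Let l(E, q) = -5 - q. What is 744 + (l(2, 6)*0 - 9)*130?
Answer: -426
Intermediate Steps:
744 + (l(2, 6)*0 - 9)*130 = 744 + ((-5 - 1*6)*0 - 9)*130 = 744 + ((-5 - 6)*0 - 9)*130 = 744 + (-11*0 - 9)*130 = 744 + (0 - 9)*130 = 744 - 9*130 = 744 - 1170 = -426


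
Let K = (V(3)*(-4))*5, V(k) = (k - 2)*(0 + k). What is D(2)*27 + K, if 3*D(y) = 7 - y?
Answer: -15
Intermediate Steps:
V(k) = k*(-2 + k) (V(k) = (-2 + k)*k = k*(-2 + k))
K = -60 (K = ((3*(-2 + 3))*(-4))*5 = ((3*1)*(-4))*5 = (3*(-4))*5 = -12*5 = -60)
D(y) = 7/3 - y/3 (D(y) = (7 - y)/3 = 7/3 - y/3)
D(2)*27 + K = (7/3 - ⅓*2)*27 - 60 = (7/3 - ⅔)*27 - 60 = (5/3)*27 - 60 = 45 - 60 = -15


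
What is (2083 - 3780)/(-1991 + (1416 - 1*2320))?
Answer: 1697/2895 ≈ 0.58618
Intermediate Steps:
(2083 - 3780)/(-1991 + (1416 - 1*2320)) = -1697/(-1991 + (1416 - 2320)) = -1697/(-1991 - 904) = -1697/(-2895) = -1697*(-1/2895) = 1697/2895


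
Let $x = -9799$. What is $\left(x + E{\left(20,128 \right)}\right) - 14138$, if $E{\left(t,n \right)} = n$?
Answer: $-23809$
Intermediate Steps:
$\left(x + E{\left(20,128 \right)}\right) - 14138 = \left(-9799 + 128\right) - 14138 = -9671 - 14138 = -23809$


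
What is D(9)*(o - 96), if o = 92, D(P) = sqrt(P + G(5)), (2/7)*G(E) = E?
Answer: -2*sqrt(106) ≈ -20.591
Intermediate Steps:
G(E) = 7*E/2
D(P) = sqrt(35/2 + P) (D(P) = sqrt(P + (7/2)*5) = sqrt(P + 35/2) = sqrt(35/2 + P))
D(9)*(o - 96) = (sqrt(70 + 4*9)/2)*(92 - 96) = (sqrt(70 + 36)/2)*(-4) = (sqrt(106)/2)*(-4) = -2*sqrt(106)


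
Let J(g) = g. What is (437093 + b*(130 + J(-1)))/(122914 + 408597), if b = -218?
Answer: 408971/531511 ≈ 0.76945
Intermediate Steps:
(437093 + b*(130 + J(-1)))/(122914 + 408597) = (437093 - 218*(130 - 1))/(122914 + 408597) = (437093 - 218*129)/531511 = (437093 - 28122)*(1/531511) = 408971*(1/531511) = 408971/531511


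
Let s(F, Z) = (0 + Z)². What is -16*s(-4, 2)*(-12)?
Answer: 768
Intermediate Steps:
s(F, Z) = Z²
-16*s(-4, 2)*(-12) = -16*2²*(-12) = -16*4*(-12) = -64*(-12) = 768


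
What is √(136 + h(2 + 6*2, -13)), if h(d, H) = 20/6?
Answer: √1254/3 ≈ 11.804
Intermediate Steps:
h(d, H) = 10/3 (h(d, H) = 20*(⅙) = 10/3)
√(136 + h(2 + 6*2, -13)) = √(136 + 10/3) = √(418/3) = √1254/3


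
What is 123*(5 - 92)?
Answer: -10701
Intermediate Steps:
123*(5 - 92) = 123*(-87) = -10701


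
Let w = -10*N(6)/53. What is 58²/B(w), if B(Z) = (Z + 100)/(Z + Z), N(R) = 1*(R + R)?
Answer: -40368/259 ≈ -155.86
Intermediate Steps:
N(R) = 2*R (N(R) = 1*(2*R) = 2*R)
w = -120/53 (w = -20*6/53 = -10*12*(1/53) = -120*1/53 = -120/53 ≈ -2.2642)
B(Z) = (100 + Z)/(2*Z) (B(Z) = (100 + Z)/((2*Z)) = (100 + Z)*(1/(2*Z)) = (100 + Z)/(2*Z))
58²/B(w) = 58²/(((100 - 120/53)/(2*(-120/53)))) = 3364/(((½)*(-53/120)*(5180/53))) = 3364/(-259/12) = 3364*(-12/259) = -40368/259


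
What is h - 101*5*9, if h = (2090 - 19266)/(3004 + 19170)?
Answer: -50399003/11087 ≈ -4545.8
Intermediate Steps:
h = -8588/11087 (h = -17176/22174 = -17176*1/22174 = -8588/11087 ≈ -0.77460)
h - 101*5*9 = -8588/11087 - 101*5*9 = -8588/11087 - 505*9 = -8588/11087 - 4545 = -50399003/11087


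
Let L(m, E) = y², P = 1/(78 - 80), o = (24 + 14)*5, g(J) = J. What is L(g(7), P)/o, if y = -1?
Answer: 1/190 ≈ 0.0052632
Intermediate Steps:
o = 190 (o = 38*5 = 190)
P = -½ (P = 1/(-2) = -½ ≈ -0.50000)
L(m, E) = 1 (L(m, E) = (-1)² = 1)
L(g(7), P)/o = 1/190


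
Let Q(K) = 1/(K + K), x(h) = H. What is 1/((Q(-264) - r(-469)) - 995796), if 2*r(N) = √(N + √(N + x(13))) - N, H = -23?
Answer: -1/(525904105/528 + √(-469 + 2*I*√123)/2) ≈ -1.004e-6 + 1.0918e-11*I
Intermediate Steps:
x(h) = -23
Q(K) = 1/(2*K)
r(N) = √(N + √(-23 + N))/2 - N/2 (r(N) = (√(N + √(N - 23)) - N)/2 = (√(N + √(-23 + N)) - N)/2 = √(N + √(-23 + N))/2 - N/2)
1/((Q(-264) - r(-469)) - 995796) = 1/(((½)/(-264) - (√(-469 + √(-23 - 469))/2 - ½*(-469))) - 995796) = 1/(((½)*(-1/264) - (√(-469 + √(-492))/2 + 469/2)) - 995796) = 1/((-1/528 - (√(-469 + 2*I*√123)/2 + 469/2)) - 995796) = 1/((-1/528 - (469/2 + √(-469 + 2*I*√123)/2)) - 995796) = 1/((-1/528 + (-469/2 - √(-469 + 2*I*√123)/2)) - 995796) = 1/((-123817/528 - √(-469 + 2*I*√123)/2) - 995796) = 1/(-525904105/528 - √(-469 + 2*I*√123)/2)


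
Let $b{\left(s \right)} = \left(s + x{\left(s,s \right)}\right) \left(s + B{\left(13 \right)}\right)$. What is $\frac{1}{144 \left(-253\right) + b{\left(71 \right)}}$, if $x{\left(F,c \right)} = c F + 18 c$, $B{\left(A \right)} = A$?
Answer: $\frac{1}{500328} \approx 1.9987 \cdot 10^{-6}$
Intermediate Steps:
$x{\left(F,c \right)} = 18 c + F c$ ($x{\left(F,c \right)} = F c + 18 c = 18 c + F c$)
$b{\left(s \right)} = \left(13 + s\right) \left(s + s \left(18 + s\right)\right)$ ($b{\left(s \right)} = \left(s + s \left(18 + s\right)\right) \left(s + 13\right) = \left(s + s \left(18 + s\right)\right) \left(13 + s\right) = \left(13 + s\right) \left(s + s \left(18 + s\right)\right)$)
$\frac{1}{144 \left(-253\right) + b{\left(71 \right)}} = \frac{1}{144 \left(-253\right) + 71 \left(247 + 71^{2} + 32 \cdot 71\right)} = \frac{1}{-36432 + 71 \left(247 + 5041 + 2272\right)} = \frac{1}{-36432 + 71 \cdot 7560} = \frac{1}{-36432 + 536760} = \frac{1}{500328}$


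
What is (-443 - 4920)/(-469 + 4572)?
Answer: -5363/4103 ≈ -1.3071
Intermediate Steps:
(-443 - 4920)/(-469 + 4572) = -5363/4103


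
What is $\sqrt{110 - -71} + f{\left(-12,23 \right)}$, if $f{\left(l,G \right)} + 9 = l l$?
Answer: $135 + \sqrt{181} \approx 148.45$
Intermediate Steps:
$f{\left(l,G \right)} = -9 + l^{2}$ ($f{\left(l,G \right)} = -9 + l l = -9 + l^{2}$)
$\sqrt{110 - -71} + f{\left(-12,23 \right)} = \sqrt{110 - -71} - \left(9 - \left(-12\right)^{2}\right) = \sqrt{110 + \left(-39 + 110\right)} + \left(-9 + 144\right) = \sqrt{110 + 71} + 135 = \sqrt{181} + 135 = 135 + \sqrt{181}$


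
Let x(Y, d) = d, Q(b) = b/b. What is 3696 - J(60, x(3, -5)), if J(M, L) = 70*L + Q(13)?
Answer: 4045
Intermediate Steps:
Q(b) = 1
J(M, L) = 1 + 70*L (J(M, L) = 70*L + 1 = 1 + 70*L)
3696 - J(60, x(3, -5)) = 3696 - (1 + 70*(-5)) = 3696 - (1 - 350) = 3696 - 1*(-349) = 3696 + 349 = 4045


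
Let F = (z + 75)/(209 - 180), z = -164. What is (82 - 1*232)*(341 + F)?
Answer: -1470000/29 ≈ -50690.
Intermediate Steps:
F = -89/29 (F = (-164 + 75)/(209 - 180) = -89/29 ≈ -3.0690)
(82 - 1*232)*(341 + F) = (82 - 1*232)*(341 - 89/29) = (82 - 232)*(9800/29) = -150*9800/29 = -1470000/29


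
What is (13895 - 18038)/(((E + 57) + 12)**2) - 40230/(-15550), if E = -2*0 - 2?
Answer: 11616882/6980395 ≈ 1.6642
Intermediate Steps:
E = -2 (E = 0 - 2 = -2)
(13895 - 18038)/(((E + 57) + 12)**2) - 40230/(-15550) = (13895 - 18038)/(((-2 + 57) + 12)**2) - 40230/(-15550) = -4143/(55 + 12)**2 - 40230*(-1/15550) = -4143/(67**2) + 4023/1555 = -4143/4489 + 4023/1555 = 11616882/6980395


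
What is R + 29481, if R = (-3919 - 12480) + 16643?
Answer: 29725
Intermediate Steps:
R = 244 (R = -16399 + 16643 = 244)
R + 29481 = 244 + 29481 = 29725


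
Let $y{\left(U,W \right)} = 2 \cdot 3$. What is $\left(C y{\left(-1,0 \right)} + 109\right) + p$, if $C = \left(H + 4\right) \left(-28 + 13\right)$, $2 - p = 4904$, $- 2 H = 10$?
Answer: $-4703$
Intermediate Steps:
$H = -5$ ($H = \left(- \frac{1}{2}\right) 10 = -5$)
$y{\left(U,W \right)} = 6$
$p = -4902$ ($p = 2 - 4904 = -4902$)
$C = 15$ ($C = \left(-5 + 4\right) \left(-28 + 13\right) = \left(-1\right) \left(-15\right) = 15$)
$\left(C y{\left(-1,0 \right)} + 109\right) + p = \left(15 \cdot 6 + 109\right) - 4902 = \left(90 + 109\right) - 4902 = 199 - 4902 = -4703$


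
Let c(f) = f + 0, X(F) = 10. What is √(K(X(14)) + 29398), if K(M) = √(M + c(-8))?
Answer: √(29398 + √2) ≈ 171.46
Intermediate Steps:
c(f) = f
K(M) = √(-8 + M) (K(M) = √(M - 8) = √(-8 + M))
√(K(X(14)) + 29398) = √(√(-8 + 10) + 29398) = √(√2 + 29398) = √(29398 + √2)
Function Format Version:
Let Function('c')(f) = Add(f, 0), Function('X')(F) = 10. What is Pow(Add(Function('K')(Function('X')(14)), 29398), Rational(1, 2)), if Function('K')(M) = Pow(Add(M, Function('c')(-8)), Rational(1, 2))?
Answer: Pow(Add(29398, Pow(2, Rational(1, 2))), Rational(1, 2)) ≈ 171.46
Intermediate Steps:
Function('c')(f) = f
Function('K')(M) = Pow(Add(-8, M), Rational(1, 2)) (Function('K')(M) = Pow(Add(M, -8), Rational(1, 2)) = Pow(Add(-8, M), Rational(1, 2)))
Pow(Add(Function('K')(Function('X')(14)), 29398), Rational(1, 2)) = Pow(Add(Pow(Add(-8, 10), Rational(1, 2)), 29398), Rational(1, 2)) = Pow(Add(Pow(2, Rational(1, 2)), 29398), Rational(1, 2)) = Pow(Add(29398, Pow(2, Rational(1, 2))), Rational(1, 2))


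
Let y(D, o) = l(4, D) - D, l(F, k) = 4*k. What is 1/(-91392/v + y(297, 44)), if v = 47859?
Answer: 2279/2026237 ≈ 0.0011247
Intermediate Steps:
y(D, o) = 3*D (y(D, o) = 4*D - D = 3*D)
1/(-91392/v + y(297, 44)) = 1/(-91392/47859 + 3*297) = 1/(-91392*1/47859 + 891) = 1/(-4352/2279 + 891) = 1/(2026237/2279) = 2279/2026237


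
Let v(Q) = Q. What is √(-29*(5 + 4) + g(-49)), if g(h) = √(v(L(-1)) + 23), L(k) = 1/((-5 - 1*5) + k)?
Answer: √(-31581 + 66*√77)/11 ≈ 16.007*I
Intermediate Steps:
L(k) = 1/(-10 + k) (L(k) = 1/((-5 - 5) + k) = 1/(-10 + k))
g(h) = 6*√77/11 (g(h) = √(1/(-10 - 1) + 23) = √(1/(-11) + 23) = √(-1/11 + 23) = √(252/11) = 6*√77/11)
√(-29*(5 + 4) + g(-49)) = √(-29*(5 + 4) + 6*√77/11) = √(-29*9 + 6*√77/11) = √(-261 + 6*√77/11)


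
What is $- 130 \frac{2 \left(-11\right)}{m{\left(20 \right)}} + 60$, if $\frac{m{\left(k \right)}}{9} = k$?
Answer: $\frac{683}{9} \approx 75.889$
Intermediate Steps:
$m{\left(k \right)} = 9 k$
$- 130 \frac{2 \left(-11\right)}{m{\left(20 \right)}} + 60 = - 130 \frac{2 \left(-11\right)}{9 \cdot 20} + 60 = - 130 \left(- \frac{22}{180}\right) + 60 = - 130 \left(\left(-22\right) \frac{1}{180}\right) + 60 = \left(-130\right) \left(- \frac{11}{90}\right) + 60 = \frac{143}{9} + 60 = \frac{683}{9}$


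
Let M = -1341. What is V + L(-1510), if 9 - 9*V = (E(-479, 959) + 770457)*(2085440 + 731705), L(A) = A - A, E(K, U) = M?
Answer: -722237097937/3 ≈ -2.4075e+11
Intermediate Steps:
E(K, U) = -1341
L(A) = 0
V = -722237097937/3 (V = 1 - (-1341 + 770457)*(2085440 + 731705)/9 = 1 - 256372*2817145/3 = 1 - ⅑*2166711293820 = 1 - 722237097940/3 = -722237097937/3 ≈ -2.4075e+11)
V + L(-1510) = -722237097937/3 + 0 = -722237097937/3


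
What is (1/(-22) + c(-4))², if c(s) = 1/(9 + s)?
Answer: 289/12100 ≈ 0.023884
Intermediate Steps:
(1/(-22) + c(-4))² = (1/(-22) + 1/(9 - 4))² = (-1/22 + 1/5)² = (-1/22 + ⅕)² = (17/110)² = 289/12100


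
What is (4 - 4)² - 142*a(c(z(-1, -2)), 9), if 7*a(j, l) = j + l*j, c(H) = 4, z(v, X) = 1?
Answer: -5680/7 ≈ -811.43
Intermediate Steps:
a(j, l) = j/7 + j*l/7 (a(j, l) = (j + l*j)/7 = (j + j*l)/7 = j/7 + j*l/7)
(4 - 4)² - 142*a(c(z(-1, -2)), 9) = (4 - 4)² - 142*4*(1 + 9)/7 = 0² - 142*4*10/7 = 0 - 142*40/7 = 0 - 5680/7 = -5680/7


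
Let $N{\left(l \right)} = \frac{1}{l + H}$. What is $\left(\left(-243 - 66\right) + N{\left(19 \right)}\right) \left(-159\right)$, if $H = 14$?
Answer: $\frac{540388}{11} \approx 49126.0$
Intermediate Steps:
$N{\left(l \right)} = \frac{1}{14 + l}$ ($N{\left(l \right)} = \frac{1}{l + 14} = \frac{1}{14 + l}$)
$\left(\left(-243 - 66\right) + N{\left(19 \right)}\right) \left(-159\right) = \left(\left(-243 - 66\right) + \frac{1}{14 + 19}\right) \left(-159\right) = \left(-309 + \frac{1}{33}\right) \left(-159\right) = \left(- \frac{10196}{33}\right) \left(-159\right) = \frac{540388}{11}$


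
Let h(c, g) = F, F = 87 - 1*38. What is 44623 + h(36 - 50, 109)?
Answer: 44672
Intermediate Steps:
F = 49 (F = 87 - 38 = 49)
h(c, g) = 49
44623 + h(36 - 50, 109) = 44623 + 49 = 44672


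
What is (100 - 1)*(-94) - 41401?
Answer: -50707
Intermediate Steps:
(100 - 1)*(-94) - 41401 = 99*(-94) - 41401 = -9306 - 41401 = -50707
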